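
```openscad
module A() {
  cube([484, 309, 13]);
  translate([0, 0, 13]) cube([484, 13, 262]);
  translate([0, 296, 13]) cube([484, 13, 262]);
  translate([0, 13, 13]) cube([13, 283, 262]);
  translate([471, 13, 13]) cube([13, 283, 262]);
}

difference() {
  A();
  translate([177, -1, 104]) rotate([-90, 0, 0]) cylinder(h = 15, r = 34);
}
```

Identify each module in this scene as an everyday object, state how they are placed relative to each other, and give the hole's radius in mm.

A is an open box. The open box has a circular hole through its front wall. The hole's radius is 34 mm.

The subtracted cylinder has r = 34 mm.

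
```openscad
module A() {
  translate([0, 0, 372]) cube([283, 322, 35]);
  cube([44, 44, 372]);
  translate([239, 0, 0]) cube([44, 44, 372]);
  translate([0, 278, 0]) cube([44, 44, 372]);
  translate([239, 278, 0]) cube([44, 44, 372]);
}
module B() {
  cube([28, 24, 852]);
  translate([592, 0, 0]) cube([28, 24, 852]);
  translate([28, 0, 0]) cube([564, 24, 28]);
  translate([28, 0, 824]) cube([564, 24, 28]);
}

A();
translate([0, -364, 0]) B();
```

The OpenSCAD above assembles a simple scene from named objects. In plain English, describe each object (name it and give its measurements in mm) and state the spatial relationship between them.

A is a four-legged stool. The seat is 283×322 mm, 35 mm thick, top at z = 407 mm. It stands on four square legs, each 44×44 mm in cross-section, from z = 0 to the seat underside, each flush with a corner of the seat.

B is a rectangular picture frame lying in the x–z plane (depth along y). The opening is 564 mm wide (x) by 796 mm tall (z), surrounded by a border 28 mm wide on all four sides. The frame is 24 mm deep and is made of two full-height vertical stiles with two horizontal rails fitted between them.

The picture frame is on the floor beside the stool on its −y side.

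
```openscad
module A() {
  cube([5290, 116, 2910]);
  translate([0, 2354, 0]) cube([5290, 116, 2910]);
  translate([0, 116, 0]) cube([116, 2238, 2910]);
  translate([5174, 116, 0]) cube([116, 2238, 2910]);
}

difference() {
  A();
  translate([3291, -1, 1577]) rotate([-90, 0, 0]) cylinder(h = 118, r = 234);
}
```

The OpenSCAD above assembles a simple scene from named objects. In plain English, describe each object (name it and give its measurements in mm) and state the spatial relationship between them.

A is a box-shaped house frame (walls only): outside footprint 5290×2470 mm, wall height 2910 mm, wall thickness 116 mm. The two y-facing walls run the full x-width; the two x-facing walls fit between the inner faces of the y-facing walls.

The house frame has a circular hole of radius 234 mm through its front wall, centred at (x = 3291, z = 1577).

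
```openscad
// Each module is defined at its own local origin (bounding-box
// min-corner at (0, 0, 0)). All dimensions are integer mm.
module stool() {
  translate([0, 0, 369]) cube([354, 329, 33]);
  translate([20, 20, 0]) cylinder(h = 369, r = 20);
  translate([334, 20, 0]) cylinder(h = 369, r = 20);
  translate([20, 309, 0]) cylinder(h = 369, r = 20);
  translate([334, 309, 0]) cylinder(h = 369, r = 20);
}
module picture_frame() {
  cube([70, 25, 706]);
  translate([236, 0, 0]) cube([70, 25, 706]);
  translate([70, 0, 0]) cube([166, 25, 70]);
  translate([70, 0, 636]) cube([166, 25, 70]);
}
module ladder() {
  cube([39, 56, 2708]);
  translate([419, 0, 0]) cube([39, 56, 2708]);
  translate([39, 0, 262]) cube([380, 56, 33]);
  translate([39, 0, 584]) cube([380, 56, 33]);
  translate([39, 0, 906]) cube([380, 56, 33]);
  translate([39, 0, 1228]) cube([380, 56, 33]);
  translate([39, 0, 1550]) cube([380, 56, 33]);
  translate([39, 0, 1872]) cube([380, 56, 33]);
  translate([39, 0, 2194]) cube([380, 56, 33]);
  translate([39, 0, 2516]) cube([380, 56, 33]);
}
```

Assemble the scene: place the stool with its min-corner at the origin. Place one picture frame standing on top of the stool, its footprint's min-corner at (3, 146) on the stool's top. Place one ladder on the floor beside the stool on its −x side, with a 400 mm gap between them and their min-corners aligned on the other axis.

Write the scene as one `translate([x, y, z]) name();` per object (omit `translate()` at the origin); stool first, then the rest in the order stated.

stool();
translate([3, 146, 402]) picture_frame();
translate([-858, 0, 0]) ladder();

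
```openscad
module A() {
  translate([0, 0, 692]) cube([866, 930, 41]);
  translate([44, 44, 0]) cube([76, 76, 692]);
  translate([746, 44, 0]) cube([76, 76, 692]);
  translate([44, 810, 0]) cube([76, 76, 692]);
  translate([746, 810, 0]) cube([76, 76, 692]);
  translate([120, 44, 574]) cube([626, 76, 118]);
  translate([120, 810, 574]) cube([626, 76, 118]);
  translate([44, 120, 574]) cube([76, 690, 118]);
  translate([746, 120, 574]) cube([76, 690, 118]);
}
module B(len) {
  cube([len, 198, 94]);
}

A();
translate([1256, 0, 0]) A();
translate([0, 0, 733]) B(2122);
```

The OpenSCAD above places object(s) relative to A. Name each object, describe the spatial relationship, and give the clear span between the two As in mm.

A is a table. B is a beam. A beam spans the tops of two tables. The clear span between the two tables is 390 mm.

Second table starts at x = 1256; first ends at x = 866; clear span = 1256 − 866 = 390 mm.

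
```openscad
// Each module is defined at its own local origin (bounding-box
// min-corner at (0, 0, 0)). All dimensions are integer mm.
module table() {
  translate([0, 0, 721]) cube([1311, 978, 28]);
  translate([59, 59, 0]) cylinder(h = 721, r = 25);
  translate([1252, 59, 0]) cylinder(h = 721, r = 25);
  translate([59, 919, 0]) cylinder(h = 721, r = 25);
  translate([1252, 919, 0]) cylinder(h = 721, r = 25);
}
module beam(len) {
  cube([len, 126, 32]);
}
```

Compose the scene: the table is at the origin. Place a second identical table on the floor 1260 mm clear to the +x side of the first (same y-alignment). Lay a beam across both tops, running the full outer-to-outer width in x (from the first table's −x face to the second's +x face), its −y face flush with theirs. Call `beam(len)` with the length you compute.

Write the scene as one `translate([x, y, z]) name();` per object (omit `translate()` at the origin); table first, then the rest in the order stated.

table();
translate([2571, 0, 0]) table();
translate([0, 0, 749]) beam(3882);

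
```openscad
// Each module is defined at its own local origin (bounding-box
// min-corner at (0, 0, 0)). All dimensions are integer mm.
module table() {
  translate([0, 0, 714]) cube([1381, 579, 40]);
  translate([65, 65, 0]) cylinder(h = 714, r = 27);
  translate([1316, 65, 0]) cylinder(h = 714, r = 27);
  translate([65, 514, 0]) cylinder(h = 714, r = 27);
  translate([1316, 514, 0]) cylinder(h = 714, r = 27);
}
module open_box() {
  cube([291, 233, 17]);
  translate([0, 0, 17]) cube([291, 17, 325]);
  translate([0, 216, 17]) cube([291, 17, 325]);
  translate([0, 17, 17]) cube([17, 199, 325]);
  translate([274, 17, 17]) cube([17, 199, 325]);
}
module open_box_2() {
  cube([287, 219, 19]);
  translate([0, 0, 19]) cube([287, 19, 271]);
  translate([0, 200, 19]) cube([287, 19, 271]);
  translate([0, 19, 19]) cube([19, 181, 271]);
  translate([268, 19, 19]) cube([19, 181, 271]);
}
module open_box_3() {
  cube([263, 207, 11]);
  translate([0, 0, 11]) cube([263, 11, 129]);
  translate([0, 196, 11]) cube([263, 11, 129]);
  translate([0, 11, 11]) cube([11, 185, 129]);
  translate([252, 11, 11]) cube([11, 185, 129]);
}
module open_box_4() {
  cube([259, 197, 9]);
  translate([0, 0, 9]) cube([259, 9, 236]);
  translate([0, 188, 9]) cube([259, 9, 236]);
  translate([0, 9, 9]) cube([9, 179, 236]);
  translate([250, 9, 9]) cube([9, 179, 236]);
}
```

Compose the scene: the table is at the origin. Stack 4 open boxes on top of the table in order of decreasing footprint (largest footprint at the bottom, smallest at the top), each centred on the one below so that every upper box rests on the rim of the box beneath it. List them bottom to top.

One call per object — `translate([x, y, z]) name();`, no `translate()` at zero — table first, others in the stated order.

table();
translate([545, 173, 754]) open_box();
translate([547, 180, 1096]) open_box_2();
translate([559, 186, 1386]) open_box_3();
translate([561, 191, 1526]) open_box_4();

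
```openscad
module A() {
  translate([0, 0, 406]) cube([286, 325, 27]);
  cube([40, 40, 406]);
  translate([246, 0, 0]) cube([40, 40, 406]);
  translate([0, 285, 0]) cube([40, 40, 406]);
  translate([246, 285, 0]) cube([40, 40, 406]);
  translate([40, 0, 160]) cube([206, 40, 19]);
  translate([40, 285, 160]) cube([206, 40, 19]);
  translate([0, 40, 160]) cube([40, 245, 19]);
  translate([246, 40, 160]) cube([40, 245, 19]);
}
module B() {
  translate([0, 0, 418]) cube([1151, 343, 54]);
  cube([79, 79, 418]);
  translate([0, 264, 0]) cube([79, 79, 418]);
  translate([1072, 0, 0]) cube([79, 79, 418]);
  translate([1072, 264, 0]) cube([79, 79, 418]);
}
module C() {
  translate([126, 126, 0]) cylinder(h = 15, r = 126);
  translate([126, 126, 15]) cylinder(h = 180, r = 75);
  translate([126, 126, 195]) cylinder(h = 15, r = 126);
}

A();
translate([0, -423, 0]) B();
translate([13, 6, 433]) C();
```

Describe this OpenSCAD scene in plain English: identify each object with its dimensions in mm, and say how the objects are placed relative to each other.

A is a four-legged stool. The seat is 286×325 mm, 27 mm thick, top at z = 433 mm. It stands on four square legs, each 40×40 mm in cross-section, from z = 0 to the seat underside, each flush with a corner of the seat. Four stretchers, 40 mm wide and 19 mm tall, connect adjacent legs with their undersides at z = 160 mm, each running between the inner faces of the legs it joins and aligned with the legs' outer faces on the other axis.

B is a bench: a 1151×343 mm seat slab, 54 mm thick, top at z = 472 mm, on four 79×79 mm square legs flush with the seat corners and standing on z = 0.

C is a spool: two coaxial disc flanges of radius 126 mm and thickness 15 mm, joined by a core cylinder of radius 75 mm and height 180 mm. The lower flange rests on z = 0 and the three cylinders share a vertical axis.

The bench is on the floor beside the stool on its −y side. The spool is on top of the stool.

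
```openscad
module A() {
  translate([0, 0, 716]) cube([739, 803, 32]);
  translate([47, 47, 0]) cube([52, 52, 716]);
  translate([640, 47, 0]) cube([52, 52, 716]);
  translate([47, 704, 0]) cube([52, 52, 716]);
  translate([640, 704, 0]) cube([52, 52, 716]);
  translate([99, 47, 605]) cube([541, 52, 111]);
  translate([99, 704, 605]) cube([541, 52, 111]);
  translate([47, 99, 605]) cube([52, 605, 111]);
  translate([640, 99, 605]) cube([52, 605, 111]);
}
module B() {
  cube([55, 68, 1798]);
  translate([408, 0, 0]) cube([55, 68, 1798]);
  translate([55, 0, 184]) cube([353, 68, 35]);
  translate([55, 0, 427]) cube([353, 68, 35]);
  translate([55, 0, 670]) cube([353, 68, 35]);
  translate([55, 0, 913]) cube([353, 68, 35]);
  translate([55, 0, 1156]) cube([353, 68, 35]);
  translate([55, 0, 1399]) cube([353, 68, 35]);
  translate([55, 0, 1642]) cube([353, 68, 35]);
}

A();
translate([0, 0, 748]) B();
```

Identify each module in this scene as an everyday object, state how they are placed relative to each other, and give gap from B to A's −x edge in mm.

The ladder's min-x is at 0; the table's min-x is 0; gap = 0 mm.

A is a table. B is a ladder. The ladder is on top of the table. The gap from the ladder to the table's −x edge is 0 mm.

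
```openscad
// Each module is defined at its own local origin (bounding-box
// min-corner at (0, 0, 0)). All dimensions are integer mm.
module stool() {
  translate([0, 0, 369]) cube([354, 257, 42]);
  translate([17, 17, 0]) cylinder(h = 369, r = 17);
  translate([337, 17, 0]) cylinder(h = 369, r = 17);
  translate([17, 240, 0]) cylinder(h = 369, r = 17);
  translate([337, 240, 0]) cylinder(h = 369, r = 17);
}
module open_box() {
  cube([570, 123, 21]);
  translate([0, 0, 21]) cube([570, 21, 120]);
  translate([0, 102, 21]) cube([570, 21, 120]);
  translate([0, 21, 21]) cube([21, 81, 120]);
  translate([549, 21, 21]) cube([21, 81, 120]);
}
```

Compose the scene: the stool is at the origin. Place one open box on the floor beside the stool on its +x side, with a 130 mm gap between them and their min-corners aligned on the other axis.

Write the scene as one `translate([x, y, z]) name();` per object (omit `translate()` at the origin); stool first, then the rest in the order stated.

stool();
translate([484, 0, 0]) open_box();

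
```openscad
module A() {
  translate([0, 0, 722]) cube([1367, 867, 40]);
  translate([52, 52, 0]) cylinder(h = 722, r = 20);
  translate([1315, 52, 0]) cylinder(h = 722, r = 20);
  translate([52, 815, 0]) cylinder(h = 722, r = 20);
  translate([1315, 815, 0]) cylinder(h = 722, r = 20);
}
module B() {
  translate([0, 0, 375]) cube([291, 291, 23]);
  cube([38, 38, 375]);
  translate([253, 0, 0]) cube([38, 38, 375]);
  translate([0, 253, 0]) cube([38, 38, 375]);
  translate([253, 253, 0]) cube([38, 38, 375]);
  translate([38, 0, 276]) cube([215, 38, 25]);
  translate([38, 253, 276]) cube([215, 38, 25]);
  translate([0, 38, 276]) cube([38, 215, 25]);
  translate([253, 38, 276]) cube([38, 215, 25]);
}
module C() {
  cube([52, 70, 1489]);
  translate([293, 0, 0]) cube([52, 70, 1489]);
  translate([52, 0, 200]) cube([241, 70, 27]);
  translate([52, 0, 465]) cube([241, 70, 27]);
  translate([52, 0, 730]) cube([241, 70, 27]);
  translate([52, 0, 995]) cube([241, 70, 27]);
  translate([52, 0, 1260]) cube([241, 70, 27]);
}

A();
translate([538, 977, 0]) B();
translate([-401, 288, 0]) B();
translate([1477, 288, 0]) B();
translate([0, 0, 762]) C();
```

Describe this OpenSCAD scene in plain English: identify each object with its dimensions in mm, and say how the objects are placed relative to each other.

A is a table with a 1367×867 mm rectangular top, 40 mm thick, top surface at z = 762 mm, supported by four round legs of 40 mm diameter, each leg's bounding box inset 32 mm from the nearest pair of top edges, running from the floor.

B is a four-legged stool. The seat is a 291×291×23 mm slab whose top surface is at z = 398 mm; four square legs, each 38×38 mm in cross-section, run from the floor (z = 0) to the underside of the seat, each flush with a corner of the seat. Four stretchers, 38 mm wide and 25 mm tall, connect adjacent legs with their undersides at z = 276 mm, each running between the inner faces of the legs it joins and aligned with the legs' outer faces on the other axis.

C is a wooden ladder with two side rails of 52×70 mm section and 1489 mm height, set 345 mm apart overall. Between them run 5 rectangular rungs (70 mm deep, 27 mm thick), front faces flush with the rails' −y face. The bottom of the first rung is 200 mm above the floor and each subsequent rung is 265 mm higher than the one below.

Three stools sit around the table at the +y, −x, +x sides. The ladder is on top of the table.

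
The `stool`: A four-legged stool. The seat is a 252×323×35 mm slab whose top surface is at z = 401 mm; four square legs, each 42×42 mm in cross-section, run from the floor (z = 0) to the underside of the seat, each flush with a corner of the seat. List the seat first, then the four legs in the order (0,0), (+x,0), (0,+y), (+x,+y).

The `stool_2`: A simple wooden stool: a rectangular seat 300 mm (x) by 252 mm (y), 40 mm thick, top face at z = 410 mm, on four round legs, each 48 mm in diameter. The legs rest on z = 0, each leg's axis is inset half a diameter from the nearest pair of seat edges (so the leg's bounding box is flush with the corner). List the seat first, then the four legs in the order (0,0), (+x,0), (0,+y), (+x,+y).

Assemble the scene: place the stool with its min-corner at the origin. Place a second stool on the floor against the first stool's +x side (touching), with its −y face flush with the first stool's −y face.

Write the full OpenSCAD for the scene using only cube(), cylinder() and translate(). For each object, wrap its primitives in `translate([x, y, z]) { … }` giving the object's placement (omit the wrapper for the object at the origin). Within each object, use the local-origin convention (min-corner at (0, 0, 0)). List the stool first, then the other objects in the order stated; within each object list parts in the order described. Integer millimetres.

translate([0, 0, 366]) cube([252, 323, 35]);
cube([42, 42, 366]);
translate([210, 0, 0]) cube([42, 42, 366]);
translate([0, 281, 0]) cube([42, 42, 366]);
translate([210, 281, 0]) cube([42, 42, 366]);
translate([252, 0, 0]) {
  translate([0, 0, 370]) cube([300, 252, 40]);
  translate([24, 24, 0]) cylinder(h = 370, r = 24);
  translate([276, 24, 0]) cylinder(h = 370, r = 24);
  translate([24, 228, 0]) cylinder(h = 370, r = 24);
  translate([276, 228, 0]) cylinder(h = 370, r = 24);
}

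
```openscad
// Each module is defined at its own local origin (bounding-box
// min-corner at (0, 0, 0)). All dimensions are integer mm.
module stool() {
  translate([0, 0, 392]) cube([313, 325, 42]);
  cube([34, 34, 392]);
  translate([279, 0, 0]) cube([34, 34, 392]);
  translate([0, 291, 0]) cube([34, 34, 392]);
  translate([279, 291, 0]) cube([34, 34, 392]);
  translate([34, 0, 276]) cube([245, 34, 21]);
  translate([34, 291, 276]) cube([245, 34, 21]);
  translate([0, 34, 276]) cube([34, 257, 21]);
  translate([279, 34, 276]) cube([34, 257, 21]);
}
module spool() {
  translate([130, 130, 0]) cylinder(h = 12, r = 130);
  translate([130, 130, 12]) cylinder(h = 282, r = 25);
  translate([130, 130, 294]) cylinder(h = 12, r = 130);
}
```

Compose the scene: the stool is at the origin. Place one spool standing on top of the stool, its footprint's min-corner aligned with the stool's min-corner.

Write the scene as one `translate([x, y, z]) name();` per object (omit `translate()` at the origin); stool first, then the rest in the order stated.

stool();
translate([0, 0, 434]) spool();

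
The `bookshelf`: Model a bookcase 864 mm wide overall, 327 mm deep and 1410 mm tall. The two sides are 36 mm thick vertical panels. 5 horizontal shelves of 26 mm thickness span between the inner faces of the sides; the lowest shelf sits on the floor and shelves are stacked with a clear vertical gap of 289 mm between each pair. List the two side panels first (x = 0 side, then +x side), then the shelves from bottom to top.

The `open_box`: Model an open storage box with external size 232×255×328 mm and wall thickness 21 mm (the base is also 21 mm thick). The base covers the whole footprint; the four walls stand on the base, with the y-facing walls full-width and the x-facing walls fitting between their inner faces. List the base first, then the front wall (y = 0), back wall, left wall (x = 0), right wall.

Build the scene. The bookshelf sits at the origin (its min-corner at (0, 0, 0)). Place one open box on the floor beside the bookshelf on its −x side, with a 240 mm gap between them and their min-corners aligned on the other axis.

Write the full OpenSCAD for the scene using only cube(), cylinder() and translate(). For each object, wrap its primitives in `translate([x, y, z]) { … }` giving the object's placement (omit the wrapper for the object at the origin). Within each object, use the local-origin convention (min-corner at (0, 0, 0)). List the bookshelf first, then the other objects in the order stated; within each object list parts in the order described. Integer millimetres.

cube([36, 327, 1410]);
translate([828, 0, 0]) cube([36, 327, 1410]);
translate([36, 0, 0]) cube([792, 327, 26]);
translate([36, 0, 315]) cube([792, 327, 26]);
translate([36, 0, 630]) cube([792, 327, 26]);
translate([36, 0, 945]) cube([792, 327, 26]);
translate([36, 0, 1260]) cube([792, 327, 26]);
translate([-472, 0, 0]) {
  cube([232, 255, 21]);
  translate([0, 0, 21]) cube([232, 21, 307]);
  translate([0, 234, 21]) cube([232, 21, 307]);
  translate([0, 21, 21]) cube([21, 213, 307]);
  translate([211, 21, 21]) cube([21, 213, 307]);
}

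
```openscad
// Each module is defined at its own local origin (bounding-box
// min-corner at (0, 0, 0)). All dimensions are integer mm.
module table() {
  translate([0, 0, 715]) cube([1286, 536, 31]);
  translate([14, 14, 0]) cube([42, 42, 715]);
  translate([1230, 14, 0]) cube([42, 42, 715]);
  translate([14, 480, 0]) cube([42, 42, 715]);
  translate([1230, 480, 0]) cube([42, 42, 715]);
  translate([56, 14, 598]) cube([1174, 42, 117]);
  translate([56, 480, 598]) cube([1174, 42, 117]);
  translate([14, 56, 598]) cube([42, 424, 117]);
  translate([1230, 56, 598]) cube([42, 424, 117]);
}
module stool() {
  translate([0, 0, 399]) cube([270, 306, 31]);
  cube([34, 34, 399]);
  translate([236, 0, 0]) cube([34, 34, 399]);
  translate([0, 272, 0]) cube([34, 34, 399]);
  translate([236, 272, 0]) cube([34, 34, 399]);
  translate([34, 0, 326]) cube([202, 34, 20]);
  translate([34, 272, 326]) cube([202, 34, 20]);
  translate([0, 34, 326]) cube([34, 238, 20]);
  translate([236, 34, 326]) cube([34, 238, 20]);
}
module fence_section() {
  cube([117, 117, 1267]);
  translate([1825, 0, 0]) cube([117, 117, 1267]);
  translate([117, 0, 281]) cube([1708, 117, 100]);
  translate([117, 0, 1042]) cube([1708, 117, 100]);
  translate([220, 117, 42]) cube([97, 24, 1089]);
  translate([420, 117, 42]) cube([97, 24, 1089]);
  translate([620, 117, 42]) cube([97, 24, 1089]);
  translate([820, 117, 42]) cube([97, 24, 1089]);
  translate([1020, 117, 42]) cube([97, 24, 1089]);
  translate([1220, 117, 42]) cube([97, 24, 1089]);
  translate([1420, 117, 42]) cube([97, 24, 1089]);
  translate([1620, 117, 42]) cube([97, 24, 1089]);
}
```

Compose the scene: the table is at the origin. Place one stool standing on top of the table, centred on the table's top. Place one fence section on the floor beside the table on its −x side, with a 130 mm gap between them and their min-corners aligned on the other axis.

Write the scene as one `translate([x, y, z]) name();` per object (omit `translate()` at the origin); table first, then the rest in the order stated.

table();
translate([508, 115, 746]) stool();
translate([-2072, 0, 0]) fence_section();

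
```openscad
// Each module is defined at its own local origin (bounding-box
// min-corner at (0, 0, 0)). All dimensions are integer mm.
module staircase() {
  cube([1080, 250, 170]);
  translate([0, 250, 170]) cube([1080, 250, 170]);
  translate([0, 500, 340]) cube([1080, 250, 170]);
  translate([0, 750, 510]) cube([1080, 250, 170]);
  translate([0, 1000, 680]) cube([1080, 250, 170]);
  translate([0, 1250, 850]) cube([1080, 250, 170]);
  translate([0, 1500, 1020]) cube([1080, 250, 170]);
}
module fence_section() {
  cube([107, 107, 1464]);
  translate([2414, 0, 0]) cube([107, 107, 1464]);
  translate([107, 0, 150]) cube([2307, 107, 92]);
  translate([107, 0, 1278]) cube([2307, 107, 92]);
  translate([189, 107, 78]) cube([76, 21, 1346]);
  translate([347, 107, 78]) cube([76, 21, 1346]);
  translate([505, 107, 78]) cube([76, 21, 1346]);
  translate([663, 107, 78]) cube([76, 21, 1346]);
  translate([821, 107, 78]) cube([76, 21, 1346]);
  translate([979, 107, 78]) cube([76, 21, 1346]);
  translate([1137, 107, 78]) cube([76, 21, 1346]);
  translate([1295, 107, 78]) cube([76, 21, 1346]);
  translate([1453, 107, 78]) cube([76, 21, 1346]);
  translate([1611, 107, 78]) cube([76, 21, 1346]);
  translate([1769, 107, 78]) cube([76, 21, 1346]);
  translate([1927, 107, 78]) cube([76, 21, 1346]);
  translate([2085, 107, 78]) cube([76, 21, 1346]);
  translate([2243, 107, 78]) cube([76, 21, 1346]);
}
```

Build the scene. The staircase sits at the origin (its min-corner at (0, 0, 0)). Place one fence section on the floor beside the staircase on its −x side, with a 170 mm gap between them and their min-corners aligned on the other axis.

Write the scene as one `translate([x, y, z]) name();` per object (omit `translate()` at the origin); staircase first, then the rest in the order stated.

staircase();
translate([-2691, 0, 0]) fence_section();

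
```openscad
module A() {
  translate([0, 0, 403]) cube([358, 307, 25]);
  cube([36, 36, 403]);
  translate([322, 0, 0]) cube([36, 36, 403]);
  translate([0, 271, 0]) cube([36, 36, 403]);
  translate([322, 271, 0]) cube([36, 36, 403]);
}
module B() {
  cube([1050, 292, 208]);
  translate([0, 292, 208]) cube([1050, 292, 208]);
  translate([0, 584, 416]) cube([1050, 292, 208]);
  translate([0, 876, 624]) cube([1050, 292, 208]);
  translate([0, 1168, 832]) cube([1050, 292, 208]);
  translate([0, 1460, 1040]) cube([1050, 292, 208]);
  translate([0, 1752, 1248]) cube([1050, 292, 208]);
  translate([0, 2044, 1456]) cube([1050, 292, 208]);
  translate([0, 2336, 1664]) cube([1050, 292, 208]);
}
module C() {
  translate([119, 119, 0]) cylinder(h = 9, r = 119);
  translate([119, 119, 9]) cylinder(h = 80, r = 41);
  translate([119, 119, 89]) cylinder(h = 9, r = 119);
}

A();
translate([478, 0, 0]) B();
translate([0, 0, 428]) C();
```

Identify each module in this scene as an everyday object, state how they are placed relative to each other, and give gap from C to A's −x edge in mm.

The spool's min-x is at 0; the stool's min-x is 0; gap = 0 mm.

A is a stool. B is a staircase. C is a spool. The staircase is on the floor beside the stool on its +x side. The spool is on top of the stool. The gap from the spool to the stool's −x edge is 0 mm.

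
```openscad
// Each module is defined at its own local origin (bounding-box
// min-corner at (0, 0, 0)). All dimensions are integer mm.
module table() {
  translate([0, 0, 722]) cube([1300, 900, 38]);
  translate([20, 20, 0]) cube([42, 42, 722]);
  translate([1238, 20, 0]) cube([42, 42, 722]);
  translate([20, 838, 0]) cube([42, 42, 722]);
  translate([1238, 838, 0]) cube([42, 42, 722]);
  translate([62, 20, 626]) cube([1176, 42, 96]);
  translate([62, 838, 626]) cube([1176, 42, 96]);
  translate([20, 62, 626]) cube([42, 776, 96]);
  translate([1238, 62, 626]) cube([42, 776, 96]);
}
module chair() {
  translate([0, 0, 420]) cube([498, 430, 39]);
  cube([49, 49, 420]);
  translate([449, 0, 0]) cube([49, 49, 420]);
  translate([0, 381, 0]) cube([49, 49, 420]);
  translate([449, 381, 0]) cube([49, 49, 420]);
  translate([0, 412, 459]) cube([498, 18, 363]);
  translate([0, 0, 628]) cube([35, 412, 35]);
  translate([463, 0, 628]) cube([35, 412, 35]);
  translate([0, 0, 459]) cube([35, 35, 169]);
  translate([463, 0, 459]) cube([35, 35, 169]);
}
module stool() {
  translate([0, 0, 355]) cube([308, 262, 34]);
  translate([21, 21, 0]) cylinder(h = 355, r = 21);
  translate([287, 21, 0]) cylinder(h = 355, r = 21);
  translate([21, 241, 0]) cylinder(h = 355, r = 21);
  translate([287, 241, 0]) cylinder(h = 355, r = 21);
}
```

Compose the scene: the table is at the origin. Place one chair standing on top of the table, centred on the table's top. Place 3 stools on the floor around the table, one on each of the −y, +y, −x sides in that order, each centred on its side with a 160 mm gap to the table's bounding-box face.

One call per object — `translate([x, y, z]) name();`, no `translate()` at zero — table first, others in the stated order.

table();
translate([401, 235, 760]) chair();
translate([496, -422, 0]) stool();
translate([496, 1060, 0]) stool();
translate([-468, 319, 0]) stool();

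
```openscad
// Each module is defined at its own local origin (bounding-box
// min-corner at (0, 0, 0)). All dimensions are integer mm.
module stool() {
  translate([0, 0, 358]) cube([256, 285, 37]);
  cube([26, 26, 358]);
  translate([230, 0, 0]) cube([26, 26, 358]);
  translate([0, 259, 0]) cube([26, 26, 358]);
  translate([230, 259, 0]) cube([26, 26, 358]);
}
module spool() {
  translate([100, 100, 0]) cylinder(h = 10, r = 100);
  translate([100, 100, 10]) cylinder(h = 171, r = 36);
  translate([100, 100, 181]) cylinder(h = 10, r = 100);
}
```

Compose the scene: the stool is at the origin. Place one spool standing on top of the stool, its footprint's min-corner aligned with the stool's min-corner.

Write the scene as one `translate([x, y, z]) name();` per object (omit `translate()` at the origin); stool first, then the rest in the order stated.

stool();
translate([0, 0, 395]) spool();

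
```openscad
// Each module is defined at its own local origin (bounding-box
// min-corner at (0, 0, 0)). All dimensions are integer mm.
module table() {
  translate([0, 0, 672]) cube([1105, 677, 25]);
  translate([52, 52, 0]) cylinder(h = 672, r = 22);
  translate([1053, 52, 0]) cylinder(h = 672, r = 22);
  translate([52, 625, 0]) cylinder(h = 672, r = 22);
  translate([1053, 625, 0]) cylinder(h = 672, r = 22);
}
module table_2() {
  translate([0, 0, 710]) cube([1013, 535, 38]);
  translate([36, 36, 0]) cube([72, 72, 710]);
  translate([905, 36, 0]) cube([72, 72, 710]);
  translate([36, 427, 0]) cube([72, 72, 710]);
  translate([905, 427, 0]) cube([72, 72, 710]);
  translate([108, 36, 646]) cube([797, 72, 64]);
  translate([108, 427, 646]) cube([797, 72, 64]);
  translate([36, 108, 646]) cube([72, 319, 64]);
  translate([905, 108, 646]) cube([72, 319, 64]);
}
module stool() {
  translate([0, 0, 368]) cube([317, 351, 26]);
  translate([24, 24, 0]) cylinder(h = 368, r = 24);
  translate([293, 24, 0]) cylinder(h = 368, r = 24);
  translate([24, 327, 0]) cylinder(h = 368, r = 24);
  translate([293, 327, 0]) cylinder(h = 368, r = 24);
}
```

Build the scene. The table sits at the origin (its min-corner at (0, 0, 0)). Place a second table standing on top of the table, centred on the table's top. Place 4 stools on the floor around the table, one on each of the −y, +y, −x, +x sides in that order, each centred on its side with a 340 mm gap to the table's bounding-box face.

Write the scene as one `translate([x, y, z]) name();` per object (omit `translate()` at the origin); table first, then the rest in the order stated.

table();
translate([46, 71, 697]) table_2();
translate([394, -691, 0]) stool();
translate([394, 1017, 0]) stool();
translate([-657, 163, 0]) stool();
translate([1445, 163, 0]) stool();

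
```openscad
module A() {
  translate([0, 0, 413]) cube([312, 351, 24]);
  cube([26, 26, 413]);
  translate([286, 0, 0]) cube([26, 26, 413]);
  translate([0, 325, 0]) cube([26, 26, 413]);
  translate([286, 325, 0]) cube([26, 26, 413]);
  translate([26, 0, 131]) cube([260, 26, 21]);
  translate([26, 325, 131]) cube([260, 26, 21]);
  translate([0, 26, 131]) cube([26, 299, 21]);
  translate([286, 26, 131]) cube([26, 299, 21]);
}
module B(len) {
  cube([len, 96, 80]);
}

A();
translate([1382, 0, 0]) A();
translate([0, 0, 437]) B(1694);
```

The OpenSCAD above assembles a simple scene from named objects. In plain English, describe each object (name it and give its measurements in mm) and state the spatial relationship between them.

A is a four-legged stool. The seat is a 312×351×24 mm slab whose top surface is at z = 437 mm; four square legs, each 26×26 mm in cross-section, run from the floor (z = 0) to the underside of the seat, each flush with a corner of the seat. Four stretchers, 26 mm wide and 21 mm tall, connect adjacent legs with their undersides at z = 131 mm, each running between the inner faces of the legs it joins and aligned with the legs' outer faces on the other axis.

B is a rectangular beam 1694 mm long (x), 96 mm deep (y), 80 mm thick (z).

The beam spans the tops of two stools placed 1070 mm apart, resting at z = 437 mm.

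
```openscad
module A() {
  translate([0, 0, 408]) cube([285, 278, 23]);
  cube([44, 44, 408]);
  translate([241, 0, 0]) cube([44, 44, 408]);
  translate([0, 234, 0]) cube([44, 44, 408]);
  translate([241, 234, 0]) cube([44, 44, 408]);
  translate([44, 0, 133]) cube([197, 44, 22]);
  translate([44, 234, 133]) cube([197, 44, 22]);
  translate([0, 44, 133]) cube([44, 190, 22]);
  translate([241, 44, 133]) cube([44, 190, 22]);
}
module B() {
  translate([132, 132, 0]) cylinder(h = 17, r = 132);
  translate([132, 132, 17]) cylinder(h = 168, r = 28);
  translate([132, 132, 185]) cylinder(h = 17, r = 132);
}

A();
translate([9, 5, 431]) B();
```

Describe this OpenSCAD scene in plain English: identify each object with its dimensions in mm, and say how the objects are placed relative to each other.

A is a simple wooden stool: a rectangular seat 285 mm (x) by 278 mm (y), 23 mm thick, top face at z = 431 mm, on four square legs, each 44×44 mm in cross-section. The legs rest on z = 0, each flush with a corner of the seat. Four stretchers, 44 mm wide and 22 mm tall, connect adjacent legs with their undersides at z = 133 mm, each running between the inner faces of the legs it joins and aligned with the legs' outer faces on the other axis.

B is a spool: two coaxial disc flanges of radius 132 mm and thickness 17 mm, joined by a core cylinder of radius 28 mm and height 168 mm. The lower flange rests on z = 0 and the three cylinders share a vertical axis.

The spool is on top of the stool.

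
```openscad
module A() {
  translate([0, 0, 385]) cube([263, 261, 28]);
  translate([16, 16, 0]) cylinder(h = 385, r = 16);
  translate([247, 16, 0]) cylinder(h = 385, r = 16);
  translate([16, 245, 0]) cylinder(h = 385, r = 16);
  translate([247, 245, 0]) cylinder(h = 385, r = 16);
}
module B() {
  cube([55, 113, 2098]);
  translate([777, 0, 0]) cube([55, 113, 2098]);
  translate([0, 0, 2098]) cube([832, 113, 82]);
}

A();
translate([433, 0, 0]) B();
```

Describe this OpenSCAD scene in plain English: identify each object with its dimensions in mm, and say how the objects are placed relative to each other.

A is a four-legged stool. The seat is a 263×261×28 mm slab whose top surface is at z = 413 mm; four round legs, each 32 mm in diameter, run from the floor (z = 0) to the underside of the seat, each leg's axis is inset half a diameter from the nearest pair of seat edges (so the leg's bounding box is flush with the corner).

B is a rectangular door frame: two vertical jambs of 55×113 mm section, 2098 mm tall, with a clear opening 722 mm wide between their inner faces. A header 82 mm tall and 113 mm deep lies on top of the jambs and spans the full outside width.

The door frame is on the floor beside the stool on its +x side.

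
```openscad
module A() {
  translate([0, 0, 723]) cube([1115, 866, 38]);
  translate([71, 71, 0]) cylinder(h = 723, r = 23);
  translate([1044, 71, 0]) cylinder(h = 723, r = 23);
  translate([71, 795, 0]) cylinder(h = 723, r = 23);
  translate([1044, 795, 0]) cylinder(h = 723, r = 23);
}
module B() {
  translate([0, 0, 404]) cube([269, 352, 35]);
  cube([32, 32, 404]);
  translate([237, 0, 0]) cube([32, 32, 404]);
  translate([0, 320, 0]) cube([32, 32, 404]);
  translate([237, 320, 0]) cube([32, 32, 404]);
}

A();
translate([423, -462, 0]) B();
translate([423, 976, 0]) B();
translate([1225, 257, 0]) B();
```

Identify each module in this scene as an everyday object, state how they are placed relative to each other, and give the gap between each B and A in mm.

A is a table. B is a stool. Three stools sit around the table at the −y, +y, +x sides. The gap between each stool and the table is 110 mm.

Each stool's nearest face is 110 mm from the table's bounding box.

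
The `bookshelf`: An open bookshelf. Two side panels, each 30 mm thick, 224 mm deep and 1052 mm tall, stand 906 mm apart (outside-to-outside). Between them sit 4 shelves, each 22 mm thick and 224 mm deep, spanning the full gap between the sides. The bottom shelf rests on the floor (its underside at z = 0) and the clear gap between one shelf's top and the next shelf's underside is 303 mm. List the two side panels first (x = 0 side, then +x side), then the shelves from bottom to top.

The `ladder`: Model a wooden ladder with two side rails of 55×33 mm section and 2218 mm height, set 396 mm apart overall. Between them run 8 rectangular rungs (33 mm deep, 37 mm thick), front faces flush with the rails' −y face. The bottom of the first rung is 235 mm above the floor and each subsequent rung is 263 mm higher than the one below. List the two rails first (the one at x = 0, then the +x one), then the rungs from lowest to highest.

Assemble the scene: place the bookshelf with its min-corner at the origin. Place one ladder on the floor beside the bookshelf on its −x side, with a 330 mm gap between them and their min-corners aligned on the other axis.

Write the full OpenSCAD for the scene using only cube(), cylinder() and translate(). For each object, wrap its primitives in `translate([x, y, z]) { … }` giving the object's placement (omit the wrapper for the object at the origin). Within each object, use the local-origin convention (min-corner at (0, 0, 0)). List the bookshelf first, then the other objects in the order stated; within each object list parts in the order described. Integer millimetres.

cube([30, 224, 1052]);
translate([876, 0, 0]) cube([30, 224, 1052]);
translate([30, 0, 0]) cube([846, 224, 22]);
translate([30, 0, 325]) cube([846, 224, 22]);
translate([30, 0, 650]) cube([846, 224, 22]);
translate([30, 0, 975]) cube([846, 224, 22]);
translate([-726, 0, 0]) {
  cube([55, 33, 2218]);
  translate([341, 0, 0]) cube([55, 33, 2218]);
  translate([55, 0, 235]) cube([286, 33, 37]);
  translate([55, 0, 498]) cube([286, 33, 37]);
  translate([55, 0, 761]) cube([286, 33, 37]);
  translate([55, 0, 1024]) cube([286, 33, 37]);
  translate([55, 0, 1287]) cube([286, 33, 37]);
  translate([55, 0, 1550]) cube([286, 33, 37]);
  translate([55, 0, 1813]) cube([286, 33, 37]);
  translate([55, 0, 2076]) cube([286, 33, 37]);
}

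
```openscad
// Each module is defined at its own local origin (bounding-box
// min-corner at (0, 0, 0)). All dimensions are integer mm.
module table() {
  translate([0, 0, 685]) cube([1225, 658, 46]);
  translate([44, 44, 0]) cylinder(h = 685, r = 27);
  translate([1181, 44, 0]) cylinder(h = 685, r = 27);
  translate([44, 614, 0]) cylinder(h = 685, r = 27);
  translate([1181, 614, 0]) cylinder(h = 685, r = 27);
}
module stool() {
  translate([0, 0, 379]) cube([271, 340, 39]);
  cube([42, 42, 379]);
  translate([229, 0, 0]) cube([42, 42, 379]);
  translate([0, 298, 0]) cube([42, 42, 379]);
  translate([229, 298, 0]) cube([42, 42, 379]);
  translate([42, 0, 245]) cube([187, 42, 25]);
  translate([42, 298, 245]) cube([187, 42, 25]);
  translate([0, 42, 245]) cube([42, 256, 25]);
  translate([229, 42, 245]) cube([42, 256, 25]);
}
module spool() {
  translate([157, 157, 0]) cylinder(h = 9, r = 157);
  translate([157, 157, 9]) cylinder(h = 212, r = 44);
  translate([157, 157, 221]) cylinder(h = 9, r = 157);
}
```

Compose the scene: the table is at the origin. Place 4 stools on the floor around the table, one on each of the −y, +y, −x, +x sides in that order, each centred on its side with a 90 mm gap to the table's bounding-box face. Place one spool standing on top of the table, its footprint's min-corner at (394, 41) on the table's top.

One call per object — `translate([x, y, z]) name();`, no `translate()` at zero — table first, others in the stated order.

table();
translate([477, -430, 0]) stool();
translate([477, 748, 0]) stool();
translate([-361, 159, 0]) stool();
translate([1315, 159, 0]) stool();
translate([394, 41, 731]) spool();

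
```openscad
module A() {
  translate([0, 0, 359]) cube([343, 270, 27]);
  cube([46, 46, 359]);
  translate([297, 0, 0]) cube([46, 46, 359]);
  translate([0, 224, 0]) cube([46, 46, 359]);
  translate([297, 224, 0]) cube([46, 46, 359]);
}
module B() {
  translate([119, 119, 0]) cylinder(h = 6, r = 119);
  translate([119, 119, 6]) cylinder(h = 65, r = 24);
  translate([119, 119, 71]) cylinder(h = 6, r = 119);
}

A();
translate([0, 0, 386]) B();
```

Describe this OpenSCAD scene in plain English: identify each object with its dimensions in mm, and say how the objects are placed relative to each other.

A is a four-legged stool. The seat is a 343×270×27 mm slab whose top surface is at z = 386 mm; four square legs, each 46×46 mm in cross-section, run from the floor (z = 0) to the underside of the seat, each flush with a corner of the seat.

B is a spool: two coaxial disc flanges of radius 119 mm and thickness 6 mm, joined by a core cylinder of radius 24 mm and height 65 mm. The lower flange rests on z = 0 and the three cylinders share a vertical axis.

The spool is on top of the stool.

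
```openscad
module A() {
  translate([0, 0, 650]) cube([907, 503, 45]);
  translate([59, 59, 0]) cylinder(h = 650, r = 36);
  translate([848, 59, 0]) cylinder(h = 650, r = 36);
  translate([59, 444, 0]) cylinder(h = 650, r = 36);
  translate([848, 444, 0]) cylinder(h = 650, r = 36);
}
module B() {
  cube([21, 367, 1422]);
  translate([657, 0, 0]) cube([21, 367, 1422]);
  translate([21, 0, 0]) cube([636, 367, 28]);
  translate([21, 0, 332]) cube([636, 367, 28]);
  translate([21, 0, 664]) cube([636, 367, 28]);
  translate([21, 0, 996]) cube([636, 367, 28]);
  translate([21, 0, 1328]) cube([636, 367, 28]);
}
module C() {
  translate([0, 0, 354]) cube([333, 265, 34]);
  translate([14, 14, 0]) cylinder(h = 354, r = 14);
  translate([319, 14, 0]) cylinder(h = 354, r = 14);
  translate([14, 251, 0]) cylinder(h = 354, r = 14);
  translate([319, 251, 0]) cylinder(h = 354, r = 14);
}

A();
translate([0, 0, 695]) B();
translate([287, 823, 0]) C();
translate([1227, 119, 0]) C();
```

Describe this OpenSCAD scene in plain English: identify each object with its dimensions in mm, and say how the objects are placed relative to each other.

A is a rectangular dining table. The top is 907×503×45 mm with its upper surface at z = 695 mm. It stands on four round legs of 72 mm diameter, each leg's bounding box inset 23 mm from the nearest pair of top edges, running from the floor to the underside of the top.

B is an open bookshelf. Two side panels, each 21 mm thick, 367 mm deep and 1422 mm tall, stand 678 mm apart (outside-to-outside). Between them sit 5 shelves, each 28 mm thick and 367 mm deep, spanning the full gap between the sides. The bottom shelf rests on the floor (its underside at z = 0) and the clear gap between one shelf's top and the next shelf's underside is 304 mm.

C is a four-legged stool. The seat is 333×265 mm, 34 mm thick, top at z = 388 mm. It stands on four round legs, each 28 mm in diameter, from z = 0 to the seat underside, each leg's axis is inset half a diameter from the nearest pair of seat edges (so the leg's bounding box is flush with the corner).

The bookshelf is on top of the table. Two stools sit around the table at the +y, +x sides.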